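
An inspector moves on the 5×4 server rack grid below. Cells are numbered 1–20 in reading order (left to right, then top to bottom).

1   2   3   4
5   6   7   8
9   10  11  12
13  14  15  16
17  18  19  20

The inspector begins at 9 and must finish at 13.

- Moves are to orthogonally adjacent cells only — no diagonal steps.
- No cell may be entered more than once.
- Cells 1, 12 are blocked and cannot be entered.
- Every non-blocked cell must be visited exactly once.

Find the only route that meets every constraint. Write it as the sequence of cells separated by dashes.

9 - 5 - 6 - 2 - 3 - 4 - 8 - 7 - 11 - 10 - 14 - 15 - 16 - 20 - 19 - 18 - 17 - 13

Need to visit all 18 open cells exactly once, starting at 9 and ending at 13.
Cell 20 has only two open neighbours (16 and 19), so the path must pass straight through it: one of those is the cell it's entered from and the other is where it exits.
Route from 9: up to 5, right to 6, up to 2, 2× right (reaching 4), down to 8, left to 7, down to 11, left to 10, down to 14, 2× right (reaching 16), down to 20, 3× left (reaching 17), up to 13 — 17 moves in all.
Check: all 18 open cells covered.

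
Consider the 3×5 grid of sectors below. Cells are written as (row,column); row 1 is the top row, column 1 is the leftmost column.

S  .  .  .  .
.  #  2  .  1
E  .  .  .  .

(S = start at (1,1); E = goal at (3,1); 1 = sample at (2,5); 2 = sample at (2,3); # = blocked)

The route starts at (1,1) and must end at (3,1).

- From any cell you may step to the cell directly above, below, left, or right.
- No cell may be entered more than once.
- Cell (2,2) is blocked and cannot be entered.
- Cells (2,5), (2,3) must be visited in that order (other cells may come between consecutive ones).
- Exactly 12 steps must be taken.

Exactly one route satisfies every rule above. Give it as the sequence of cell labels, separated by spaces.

(1,1) (1,2) (1,3) (1,4) (1,5) (2,5) (3,5) (3,4) (2,4) (2,3) (3,3) (3,2) (3,1)

The waypoints must appear in the order (2,5), (2,3), with no cell reused.
Route from (1,1): right 4 to (1,5), down 2 to (3,5), left 1 to (3,4), up 1 to (2,4), left 1 to (2,3), down 1 to (3,3), left 2 to (3,1) — 12 moves in all.
Check: order respected (1 at step 5, 2 at step 9); 12 moves as required.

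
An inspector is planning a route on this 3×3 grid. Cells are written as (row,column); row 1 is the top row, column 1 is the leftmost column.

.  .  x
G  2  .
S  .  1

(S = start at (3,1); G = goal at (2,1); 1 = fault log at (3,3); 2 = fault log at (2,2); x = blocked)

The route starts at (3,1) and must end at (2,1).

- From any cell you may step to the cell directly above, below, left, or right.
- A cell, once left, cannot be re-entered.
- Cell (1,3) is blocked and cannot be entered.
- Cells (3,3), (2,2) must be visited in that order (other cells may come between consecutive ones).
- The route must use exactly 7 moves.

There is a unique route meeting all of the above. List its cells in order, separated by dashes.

(3,1) - (3,2) - (3,3) - (2,3) - (2,2) - (1,2) - (1,1) - (2,1)

The waypoints must appear in the order (3,3), (2,2), with no cell reused.
Route from (3,1): 2× right (reaching (3,3)), up to (2,3), left to (2,2), up to (1,2), left to (1,1), down to (2,1) — 7 moves in all.
Check: order respected (1 at step 2, 2 at step 4); 7 moves as required.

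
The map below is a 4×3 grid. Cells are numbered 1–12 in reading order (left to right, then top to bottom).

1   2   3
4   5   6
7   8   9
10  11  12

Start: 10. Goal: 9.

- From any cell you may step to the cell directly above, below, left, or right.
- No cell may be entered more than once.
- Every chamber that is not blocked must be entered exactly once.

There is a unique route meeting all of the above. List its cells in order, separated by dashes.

10 - 7 - 4 - 1 - 2 - 3 - 6 - 5 - 8 - 11 - 12 - 9

Need to visit all 12 open cells exactly once, starting at 10 and ending at 9.
Route from 10: up 3 to 1, right 2 to 3, down 1 to 6, left 1 to 5, down 2 to 11, right 1 to 12, up 1 to 9 — 11 moves in all.
Check: all 12 open cells covered.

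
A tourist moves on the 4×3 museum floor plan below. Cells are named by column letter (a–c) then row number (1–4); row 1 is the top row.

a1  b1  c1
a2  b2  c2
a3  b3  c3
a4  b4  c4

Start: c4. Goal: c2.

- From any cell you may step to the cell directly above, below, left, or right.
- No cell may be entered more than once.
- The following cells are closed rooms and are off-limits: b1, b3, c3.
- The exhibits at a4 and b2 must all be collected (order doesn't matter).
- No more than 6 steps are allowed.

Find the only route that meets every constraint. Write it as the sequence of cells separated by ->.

The budget equals the shortest possible length, so every move has to be on a shortest route through the required cells.
Route from c4: 2× left (reaching a4), 2× up (reaching a2), 2× right (reaching c2) — 6 moves in all.
Check: all required cells visited; 6 ≤ 6 moves.

c4 -> b4 -> a4 -> a3 -> a2 -> b2 -> c2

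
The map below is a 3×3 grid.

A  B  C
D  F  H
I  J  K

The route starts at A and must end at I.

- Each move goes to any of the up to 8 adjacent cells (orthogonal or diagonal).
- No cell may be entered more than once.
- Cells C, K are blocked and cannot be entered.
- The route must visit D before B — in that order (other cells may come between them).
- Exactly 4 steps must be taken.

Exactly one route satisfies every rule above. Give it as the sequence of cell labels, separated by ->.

The waypoints must appear in the order D, B, with no cell reused.
Route from A: down 1 to D, up-right 1 to B, down 1 to F, down-left 1 to I — 4 moves in all.
Check: order respected (D at step 1, B at step 2); 4 moves as required.

A -> D -> B -> F -> I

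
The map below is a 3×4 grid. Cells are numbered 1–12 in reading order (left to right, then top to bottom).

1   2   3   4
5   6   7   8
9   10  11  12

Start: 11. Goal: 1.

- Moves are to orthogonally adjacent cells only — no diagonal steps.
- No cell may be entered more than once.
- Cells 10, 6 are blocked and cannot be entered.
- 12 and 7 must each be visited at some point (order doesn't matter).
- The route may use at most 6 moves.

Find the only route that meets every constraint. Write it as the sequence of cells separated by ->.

11 -> 12 -> 8 -> 7 -> 3 -> 2 -> 1

The budget equals the shortest possible length, so every move has to be on a shortest route through the required cells.
Route from 11: right 1 to 12, up 1 to 8, left 1 to 7, up 1 to 3, left 2 to 1 — 6 moves in all.
Check: all required cells visited; 6 ≤ 6 moves.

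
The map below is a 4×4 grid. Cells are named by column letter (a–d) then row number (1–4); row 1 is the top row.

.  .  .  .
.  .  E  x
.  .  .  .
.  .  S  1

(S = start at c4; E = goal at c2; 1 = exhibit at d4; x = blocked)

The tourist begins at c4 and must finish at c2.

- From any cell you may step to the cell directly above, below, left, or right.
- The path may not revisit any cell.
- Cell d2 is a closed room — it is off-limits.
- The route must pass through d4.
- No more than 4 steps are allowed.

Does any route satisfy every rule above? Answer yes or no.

One route that works: c4 → d4 → d3 → c3 → c2.

yes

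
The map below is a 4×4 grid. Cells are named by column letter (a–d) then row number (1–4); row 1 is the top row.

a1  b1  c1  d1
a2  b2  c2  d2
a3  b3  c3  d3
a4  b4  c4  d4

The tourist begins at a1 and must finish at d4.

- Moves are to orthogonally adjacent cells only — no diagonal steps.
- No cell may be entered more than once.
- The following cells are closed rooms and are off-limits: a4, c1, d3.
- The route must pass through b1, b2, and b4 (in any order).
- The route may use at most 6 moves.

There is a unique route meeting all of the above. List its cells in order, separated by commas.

Any route must reach b1, b2, and b4 and still end at d4 within 6 moves, so the order of the required stops is forced.
Route from a1: right 1 to b1, down 3 to b4, right 2 to d4 — 6 moves in all.
Check: all required cells visited; 6 ≤ 6 moves.

a1, b1, b2, b3, b4, c4, d4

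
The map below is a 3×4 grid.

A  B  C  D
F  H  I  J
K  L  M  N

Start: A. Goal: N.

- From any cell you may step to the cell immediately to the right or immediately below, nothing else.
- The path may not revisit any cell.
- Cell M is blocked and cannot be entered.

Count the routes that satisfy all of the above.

4

A right/down-only route from A to N makes exactly 2 down-moves and 3 right-moves in some order.
With no other constraints that would be C(5,2) = 10 routes.
Subtract routes through each blocked cell (inclusion–exclusion for overlaps): − through M: 6 → 4.
That gives 4 routes.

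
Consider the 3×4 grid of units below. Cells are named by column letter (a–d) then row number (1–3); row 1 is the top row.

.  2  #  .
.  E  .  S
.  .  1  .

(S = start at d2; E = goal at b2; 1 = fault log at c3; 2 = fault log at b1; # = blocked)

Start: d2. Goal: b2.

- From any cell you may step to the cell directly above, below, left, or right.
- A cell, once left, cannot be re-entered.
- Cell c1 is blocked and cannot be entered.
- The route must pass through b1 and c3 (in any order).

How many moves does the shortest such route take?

Any route passes through b1 and c3 in some order between d2 and b2. Summing Manhattan distances along each leg and taking the cheapest ordering (d2 → c3 → b1 → b2) gives a lower bound of 2 + 3 + 1 = 6 moves.
The shortest route satisfying every rule uses 8 moves: d2 → d3 → c3 → b3 → a3 → a2 → a1 → b1 → b2.
The bound of 6 isn't tight here; checking systematically, no route of length 6 through 7 satisfies every constraint, so 8 is the minimum.

8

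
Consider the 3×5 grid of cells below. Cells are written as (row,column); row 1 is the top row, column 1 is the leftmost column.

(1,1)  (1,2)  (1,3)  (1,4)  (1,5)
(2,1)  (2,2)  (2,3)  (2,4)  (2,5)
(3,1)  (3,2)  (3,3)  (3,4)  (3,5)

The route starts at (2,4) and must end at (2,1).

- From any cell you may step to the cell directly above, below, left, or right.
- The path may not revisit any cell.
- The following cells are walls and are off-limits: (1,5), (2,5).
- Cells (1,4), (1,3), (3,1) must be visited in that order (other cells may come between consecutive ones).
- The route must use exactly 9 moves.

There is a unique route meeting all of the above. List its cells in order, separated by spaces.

The waypoints must appear in the order (1,4), (1,3), (3,1), with no cell reused.
Route from (2,4): up to (1,4), 2× left (reaching (1,2)), down to (2,2), right to (2,3), down to (3,3), 2× left (reaching (3,1)), up to (2,1) — 9 moves in all.
Check: order respected ((1,4) at step 1, (1,3) at step 2, (3,1) at step 8); 9 moves as required.

(2,4) (1,4) (1,3) (1,2) (2,2) (2,3) (3,3) (3,2) (3,1) (2,1)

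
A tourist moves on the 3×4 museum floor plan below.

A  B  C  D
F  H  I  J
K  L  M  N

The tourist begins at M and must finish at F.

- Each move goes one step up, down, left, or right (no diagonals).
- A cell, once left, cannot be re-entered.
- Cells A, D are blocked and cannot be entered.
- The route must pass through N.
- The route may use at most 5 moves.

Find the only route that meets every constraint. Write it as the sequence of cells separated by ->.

M -> N -> J -> I -> H -> F

The 5-move cap with required stops at N leaves no slack for detours.
Route from M: right 1 to N, up 1 to J, left 3 to F — 5 moves in all.
Check: all required cells visited; 5 ≤ 5 moves.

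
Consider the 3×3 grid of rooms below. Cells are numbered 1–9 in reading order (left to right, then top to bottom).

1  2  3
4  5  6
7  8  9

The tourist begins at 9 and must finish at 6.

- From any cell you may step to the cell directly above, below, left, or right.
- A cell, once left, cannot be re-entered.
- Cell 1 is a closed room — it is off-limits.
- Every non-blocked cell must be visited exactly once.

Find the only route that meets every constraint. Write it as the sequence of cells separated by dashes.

9 - 8 - 7 - 4 - 5 - 2 - 3 - 6

Need to visit all 8 open cells exactly once, starting at 9 and ending at 6.
Route from 9: left 2 to 7, up 1 to 4, right 1 to 5, up 1 to 2, right 1 to 3, down 1 to 6 — 7 moves in all.
Check: all 8 open cells covered.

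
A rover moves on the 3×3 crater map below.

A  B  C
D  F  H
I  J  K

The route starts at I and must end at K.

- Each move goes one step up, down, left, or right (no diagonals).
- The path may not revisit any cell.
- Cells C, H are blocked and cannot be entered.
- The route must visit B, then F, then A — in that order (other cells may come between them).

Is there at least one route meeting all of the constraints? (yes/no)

Ignoring the required order, 1 revisit-free route from I to K passes through all of B, F, and A; the waypoint orders that occur are A → B → F (1) — never B → F → A.

no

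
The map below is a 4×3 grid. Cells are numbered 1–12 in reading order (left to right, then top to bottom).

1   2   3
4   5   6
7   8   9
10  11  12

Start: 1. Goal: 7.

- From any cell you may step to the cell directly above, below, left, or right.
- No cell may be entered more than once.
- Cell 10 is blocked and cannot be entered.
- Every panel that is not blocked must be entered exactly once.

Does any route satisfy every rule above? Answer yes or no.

One route that works: 1 → 4 → 5 → 2 → 3 → 6 → 9 → 12 → 11 → 8 → 7.

yes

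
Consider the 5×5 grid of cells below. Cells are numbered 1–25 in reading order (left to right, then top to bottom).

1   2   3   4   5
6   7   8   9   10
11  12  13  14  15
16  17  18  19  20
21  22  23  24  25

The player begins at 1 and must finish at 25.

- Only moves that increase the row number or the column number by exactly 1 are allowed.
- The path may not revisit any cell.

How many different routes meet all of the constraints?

A right/down-only route from 1 to 25 makes exactly 4 down-moves and 4 right-moves in some order.
With no other constraints that would be C(8,4) = 70 routes.
That gives 70 routes.

70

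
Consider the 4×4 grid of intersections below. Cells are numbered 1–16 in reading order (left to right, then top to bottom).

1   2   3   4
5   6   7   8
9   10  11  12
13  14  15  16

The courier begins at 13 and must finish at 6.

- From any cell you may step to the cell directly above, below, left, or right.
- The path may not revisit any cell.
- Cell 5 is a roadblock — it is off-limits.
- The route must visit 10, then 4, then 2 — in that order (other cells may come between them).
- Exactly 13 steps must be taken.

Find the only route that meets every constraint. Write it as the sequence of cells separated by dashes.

The waypoints must appear in the order 10, 4, 2, with no cell reused.
Route from 13: up 1 to 9, right 1 to 10, down 1 to 14, right 2 to 16, up 1 to 12, left 1 to 11, up 1 to 7, right 1 to 8, up 1 to 4, left 2 to 2, down 1 to 6 — 13 moves in all.
Check: order respected (10 at step 2, 4 at step 10, 2 at step 12); 13 moves as required.

13 - 9 - 10 - 14 - 15 - 16 - 12 - 11 - 7 - 8 - 4 - 3 - 2 - 6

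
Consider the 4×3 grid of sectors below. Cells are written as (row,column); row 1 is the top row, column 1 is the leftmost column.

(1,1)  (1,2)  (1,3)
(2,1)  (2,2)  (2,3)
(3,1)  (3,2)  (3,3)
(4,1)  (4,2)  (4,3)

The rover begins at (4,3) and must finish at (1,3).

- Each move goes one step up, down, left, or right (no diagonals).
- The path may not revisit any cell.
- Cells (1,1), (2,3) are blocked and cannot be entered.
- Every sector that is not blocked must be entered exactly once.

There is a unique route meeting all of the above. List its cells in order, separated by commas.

Need to visit all 10 open cells exactly once, starting at (4,3) and ending at (1,3).
Cell (2,1) has only two open neighbours ((3,1) and (2,2)), so the path must pass straight through it: one of those is the cell it's entered from and the other is where it exits.
Route from (4,3): up 1 to (3,3), left 1 to (3,2), down 1 to (4,2), left 1 to (4,1), up 2 to (2,1), right 1 to (2,2), up 1 to (1,2), right 1 to (1,3) — 9 moves in all.
Check: all 10 open cells covered.

(4,3), (3,3), (3,2), (4,2), (4,1), (3,1), (2,1), (2,2), (1,2), (1,3)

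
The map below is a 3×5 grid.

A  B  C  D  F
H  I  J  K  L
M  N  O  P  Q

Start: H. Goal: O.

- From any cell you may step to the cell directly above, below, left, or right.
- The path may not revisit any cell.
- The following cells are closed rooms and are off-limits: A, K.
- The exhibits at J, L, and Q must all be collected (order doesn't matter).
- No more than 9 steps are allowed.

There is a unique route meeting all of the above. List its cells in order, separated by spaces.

The 9-move cap with required stops at J, L, Q leaves no slack for detours.
Route from H: right 2 to J, up 1 to C, right 2 to F, down 2 to Q, left 2 to O — 9 moves in all.
Check: all required cells visited; 9 ≤ 9 moves.

H I J C D F L Q P O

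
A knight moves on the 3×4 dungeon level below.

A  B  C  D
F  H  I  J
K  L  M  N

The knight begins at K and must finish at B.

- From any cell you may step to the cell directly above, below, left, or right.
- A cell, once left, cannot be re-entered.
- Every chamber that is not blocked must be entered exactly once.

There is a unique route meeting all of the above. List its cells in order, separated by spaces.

K L M N J D C I H F A B

Need to visit all 12 open cells exactly once, starting at K and ending at B.
Cell A has only two open neighbours (F and B), so the path must pass straight through it: one of those is the cell it's entered from and the other is where it exits.
Route from K: right 3 to N, up 2 to D, left 1 to C, down 1 to I, left 2 to F, up 1 to A, right 1 to B — 11 moves in all.
Check: all 12 open cells covered.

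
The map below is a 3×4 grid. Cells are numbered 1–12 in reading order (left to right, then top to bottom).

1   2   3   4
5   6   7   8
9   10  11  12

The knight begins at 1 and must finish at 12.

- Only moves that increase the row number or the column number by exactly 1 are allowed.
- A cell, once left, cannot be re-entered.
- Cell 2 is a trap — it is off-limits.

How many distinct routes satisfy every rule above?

A right/down-only route from 1 to 12 makes exactly 2 down-moves and 3 right-moves in some order.
With no other constraints that would be C(5,2) = 10 routes.
Subtract routes through each blocked cell (inclusion–exclusion for overlaps): − through 2: 6 → 4.
That gives 4 routes.

4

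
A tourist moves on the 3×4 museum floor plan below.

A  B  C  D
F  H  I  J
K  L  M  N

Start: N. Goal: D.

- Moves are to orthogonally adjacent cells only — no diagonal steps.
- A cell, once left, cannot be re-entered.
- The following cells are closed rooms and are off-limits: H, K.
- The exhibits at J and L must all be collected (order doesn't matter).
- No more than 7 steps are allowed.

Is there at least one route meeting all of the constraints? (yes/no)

L must be visited but has only one open neighbour (M), and it is neither the start nor the goal — the route would have to enter and leave through M, re-entering it.

no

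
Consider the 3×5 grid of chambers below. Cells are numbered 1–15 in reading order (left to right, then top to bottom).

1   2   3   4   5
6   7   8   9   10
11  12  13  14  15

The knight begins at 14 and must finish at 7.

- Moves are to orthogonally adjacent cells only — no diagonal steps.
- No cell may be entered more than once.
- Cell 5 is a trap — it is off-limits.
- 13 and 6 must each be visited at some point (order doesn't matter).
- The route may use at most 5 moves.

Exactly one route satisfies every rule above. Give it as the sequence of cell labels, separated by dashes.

14 - 13 - 12 - 11 - 6 - 7

The 5-move cap with required stops at 13, 6 leaves no slack for detours.
Route from 14: left 3 to 11, up 1 to 6, right 1 to 7 — 5 moves in all.
Check: all required cells visited; 5 ≤ 5 moves.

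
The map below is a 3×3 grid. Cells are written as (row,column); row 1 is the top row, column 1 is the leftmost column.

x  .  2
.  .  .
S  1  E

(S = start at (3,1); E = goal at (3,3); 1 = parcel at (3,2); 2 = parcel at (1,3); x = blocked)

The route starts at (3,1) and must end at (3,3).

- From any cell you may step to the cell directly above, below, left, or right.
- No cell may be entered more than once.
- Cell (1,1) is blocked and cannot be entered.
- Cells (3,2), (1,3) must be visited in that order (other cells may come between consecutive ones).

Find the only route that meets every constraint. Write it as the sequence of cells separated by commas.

The waypoints must appear in the order (3,2), (1,3), with no cell reused.
Route from (3,1): right 1 to (3,2), up 2 to (1,2), right 1 to (1,3), down 2 to (3,3) — 6 moves in all.
Check: order respected (1 at step 1, 2 at step 4).

(3,1), (3,2), (2,2), (1,2), (1,3), (2,3), (3,3)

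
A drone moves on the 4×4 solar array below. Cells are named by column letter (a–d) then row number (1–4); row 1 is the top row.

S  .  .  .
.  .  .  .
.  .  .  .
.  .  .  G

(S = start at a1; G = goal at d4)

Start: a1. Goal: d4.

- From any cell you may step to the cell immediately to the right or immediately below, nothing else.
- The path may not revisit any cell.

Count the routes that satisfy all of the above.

A right/down-only route from a1 to d4 makes exactly 3 down-moves and 3 right-moves in some order.
With no other constraints that would be C(6,3) = 20 routes.
That gives 20 routes.

20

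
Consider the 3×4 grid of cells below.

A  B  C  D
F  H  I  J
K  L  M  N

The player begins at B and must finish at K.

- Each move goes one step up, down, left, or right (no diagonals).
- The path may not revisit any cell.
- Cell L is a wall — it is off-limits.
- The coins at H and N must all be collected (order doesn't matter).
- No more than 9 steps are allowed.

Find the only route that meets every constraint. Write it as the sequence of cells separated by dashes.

Any route must reach H and N and still end at K within 9 moves, so the order of the required stops is forced.
Route from B: right 2 to D, down 2 to N, left 1 to M, up 1 to I, left 2 to F, down 1 to K — 9 moves in all.
Check: all required cells visited; 9 ≤ 9 moves.

B - C - D - J - N - M - I - H - F - K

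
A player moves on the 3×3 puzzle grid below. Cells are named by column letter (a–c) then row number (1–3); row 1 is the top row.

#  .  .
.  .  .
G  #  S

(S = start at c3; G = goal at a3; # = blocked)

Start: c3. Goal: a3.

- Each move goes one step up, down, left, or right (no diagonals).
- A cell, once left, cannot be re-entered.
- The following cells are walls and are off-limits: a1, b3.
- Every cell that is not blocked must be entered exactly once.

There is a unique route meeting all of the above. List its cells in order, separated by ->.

c3 -> c2 -> c1 -> b1 -> b2 -> a2 -> a3

Need to visit all 7 open cells exactly once, starting at c3 and ending at a3.
Cell a2 has only two open neighbours (a3 and b2), so the path must pass straight through it: one of those is the cell it's entered from and the other is where it exits.
Route from c3: up 2 to c1, left 1 to b1, down 1 to b2, left 1 to a2, down 1 to a3 — 6 moves in all.
Check: all 7 open cells covered.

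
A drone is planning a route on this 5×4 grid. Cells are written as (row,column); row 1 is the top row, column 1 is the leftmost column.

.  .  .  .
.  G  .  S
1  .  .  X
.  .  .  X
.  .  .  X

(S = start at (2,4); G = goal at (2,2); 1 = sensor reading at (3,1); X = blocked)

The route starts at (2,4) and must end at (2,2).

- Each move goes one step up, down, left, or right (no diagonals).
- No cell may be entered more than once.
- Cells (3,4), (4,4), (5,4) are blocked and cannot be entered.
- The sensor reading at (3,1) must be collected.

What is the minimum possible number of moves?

6

Any route passes through (3,1) somewhere between (2,4) and (2,2). Summing Manhattan distances along the two legs ((2,4) → (3,1) → (2,2)) gives a lower bound of 4 + 2 = 6 moves.
A route of 6 moves achieves this: (2,4) → (2,3) → (3,3) → (3,2) → (3,1) → (2,1) → (2,2).
Since 6 matches the lower bound, it is optimal.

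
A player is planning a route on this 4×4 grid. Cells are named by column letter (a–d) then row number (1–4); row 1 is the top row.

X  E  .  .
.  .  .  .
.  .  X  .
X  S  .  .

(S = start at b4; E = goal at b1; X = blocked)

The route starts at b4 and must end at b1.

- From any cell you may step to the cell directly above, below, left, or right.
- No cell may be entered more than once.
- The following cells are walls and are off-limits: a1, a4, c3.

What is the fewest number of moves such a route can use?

The Manhattan distance from b4 to b1 is |4−1| + |2−2| = 3, so at least 3 moves are needed.
A route of 3 moves achieves this: b4 → b3 → b2 → b1.
Since 3 matches the lower bound, it is optimal.

3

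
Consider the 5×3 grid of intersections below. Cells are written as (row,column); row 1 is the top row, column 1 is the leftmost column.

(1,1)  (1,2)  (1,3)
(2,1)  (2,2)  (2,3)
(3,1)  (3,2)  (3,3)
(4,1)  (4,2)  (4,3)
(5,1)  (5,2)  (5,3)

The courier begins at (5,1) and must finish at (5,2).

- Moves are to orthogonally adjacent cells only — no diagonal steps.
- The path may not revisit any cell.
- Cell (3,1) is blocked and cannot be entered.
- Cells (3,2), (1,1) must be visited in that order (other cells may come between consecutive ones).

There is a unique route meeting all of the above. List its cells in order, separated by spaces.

The waypoints must appear in the order (3,2), (1,1), with no cell reused.
Route from (5,1): up to (4,1), right to (4,2), 2× up (reaching (2,2)), left to (2,1), up to (1,1), 2× right (reaching (1,3)), 4× down (reaching (5,3)), left to (5,2) — 13 moves in all.
Check: order respected ((3,2) at step 3, (1,1) at step 6).

(5,1) (4,1) (4,2) (3,2) (2,2) (2,1) (1,1) (1,2) (1,3) (2,3) (3,3) (4,3) (5,3) (5,2)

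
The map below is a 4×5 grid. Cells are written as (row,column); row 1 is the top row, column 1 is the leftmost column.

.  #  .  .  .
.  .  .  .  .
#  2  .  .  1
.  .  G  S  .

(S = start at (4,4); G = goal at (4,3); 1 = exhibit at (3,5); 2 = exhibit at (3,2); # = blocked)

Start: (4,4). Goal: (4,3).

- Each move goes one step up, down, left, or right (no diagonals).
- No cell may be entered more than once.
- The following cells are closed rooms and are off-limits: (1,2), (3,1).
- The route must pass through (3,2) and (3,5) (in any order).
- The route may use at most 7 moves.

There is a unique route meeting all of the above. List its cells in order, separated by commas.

(4,4), (4,5), (3,5), (3,4), (3,3), (3,2), (4,2), (4,3)

The 7-move cap with required stops at (3,2), (3,5) leaves no slack for detours.
Route from (4,4): right 1 to (4,5), up 1 to (3,5), left 3 to (3,2), down 1 to (4,2), right 1 to (4,3) — 7 moves in all.
Check: all required cells visited; 7 ≤ 7 moves.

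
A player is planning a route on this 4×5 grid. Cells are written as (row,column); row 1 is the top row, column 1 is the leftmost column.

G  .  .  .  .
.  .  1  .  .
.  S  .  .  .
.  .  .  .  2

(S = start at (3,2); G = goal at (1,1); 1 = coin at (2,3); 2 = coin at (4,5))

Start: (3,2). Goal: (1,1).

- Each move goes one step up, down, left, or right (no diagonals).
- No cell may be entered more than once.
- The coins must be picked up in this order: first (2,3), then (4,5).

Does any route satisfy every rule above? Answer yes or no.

One route that works: (3,2) → (2,2) → (2,3) → (3,3) → (4,3) → (4,4) → (4,5) → (3,5) → (2,5) → (1,5) → (1,4) → (1,3) → (1,2) → (1,1).

yes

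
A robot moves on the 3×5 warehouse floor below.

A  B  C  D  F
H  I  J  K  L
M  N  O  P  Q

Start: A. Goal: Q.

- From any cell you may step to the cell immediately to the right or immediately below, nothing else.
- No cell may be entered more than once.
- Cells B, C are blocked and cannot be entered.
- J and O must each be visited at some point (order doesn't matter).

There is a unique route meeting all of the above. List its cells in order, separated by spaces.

A H I J O P Q

Moves only go right or down, so the column and row indices never decrease.
Route from A: down to H, 2× right (reaching J), down to O, 2× right (reaching Q) — 6 moves in all.
Check: all required cells visited.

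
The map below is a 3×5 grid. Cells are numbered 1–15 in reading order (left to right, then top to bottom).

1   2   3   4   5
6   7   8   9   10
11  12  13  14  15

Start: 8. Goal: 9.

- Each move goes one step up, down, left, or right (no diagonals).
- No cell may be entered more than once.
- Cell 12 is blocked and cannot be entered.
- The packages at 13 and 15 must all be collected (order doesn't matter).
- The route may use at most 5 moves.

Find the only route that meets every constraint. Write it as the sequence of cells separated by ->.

The 5-move cap with required stops at 13, 15 leaves no slack for detours.
Route from 8: down to 13, 2× right (reaching 15), up to 10, left to 9 — 5 moves in all.
Check: all required cells visited; 5 ≤ 5 moves.

8 -> 13 -> 14 -> 15 -> 10 -> 9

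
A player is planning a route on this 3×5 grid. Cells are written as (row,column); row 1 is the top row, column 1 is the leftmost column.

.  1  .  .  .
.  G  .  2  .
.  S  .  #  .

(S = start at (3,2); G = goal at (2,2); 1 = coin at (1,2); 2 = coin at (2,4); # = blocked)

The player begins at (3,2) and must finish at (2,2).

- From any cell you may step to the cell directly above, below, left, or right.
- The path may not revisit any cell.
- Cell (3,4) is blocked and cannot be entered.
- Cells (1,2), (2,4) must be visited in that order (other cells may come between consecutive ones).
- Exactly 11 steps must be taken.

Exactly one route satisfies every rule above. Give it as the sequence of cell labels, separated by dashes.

The waypoints must appear in the order (1,2), (2,4), with no cell reused.
Route from (3,2): left to (3,1), 2× up (reaching (1,1)), 4× right (reaching (1,5)), down to (2,5), 3× left (reaching (2,2)) — 11 moves in all.
Check: order respected (1 at step 4, 2 at step 9); 11 moves as required.

(3,2) - (3,1) - (2,1) - (1,1) - (1,2) - (1,3) - (1,4) - (1,5) - (2,5) - (2,4) - (2,3) - (2,2)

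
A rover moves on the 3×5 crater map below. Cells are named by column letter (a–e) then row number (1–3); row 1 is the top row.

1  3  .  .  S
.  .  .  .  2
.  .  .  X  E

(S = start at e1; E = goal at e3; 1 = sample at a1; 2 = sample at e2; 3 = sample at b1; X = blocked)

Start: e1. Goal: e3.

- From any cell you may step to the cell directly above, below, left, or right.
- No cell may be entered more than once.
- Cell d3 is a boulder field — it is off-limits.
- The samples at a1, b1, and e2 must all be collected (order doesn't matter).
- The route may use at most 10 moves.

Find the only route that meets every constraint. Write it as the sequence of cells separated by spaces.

e1 d1 c1 b1 a1 a2 b2 c2 d2 e2 e3

The budget equals the shortest possible length, so every move has to be on a shortest route through the required cells.
Route from e1: left 4 to a1, down 1 to a2, right 4 to e2, down 1 to e3 — 10 moves in all.
Check: all required cells visited; 10 ≤ 10 moves.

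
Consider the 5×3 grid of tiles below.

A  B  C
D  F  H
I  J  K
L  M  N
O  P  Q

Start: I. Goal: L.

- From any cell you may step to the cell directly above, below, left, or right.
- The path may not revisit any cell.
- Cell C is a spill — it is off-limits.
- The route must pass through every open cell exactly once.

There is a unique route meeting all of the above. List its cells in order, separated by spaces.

Need to visit all 14 open cells exactly once, starting at I and ending at L.
Cell O has only two open neighbours (L and P), so the path must pass straight through it: one of those is the cell it's entered from and the other is where it exits.
Route from I: 2× up (reaching A), right to B, down to F, right to H, down to K, left to J, down to M, right to N, down to Q, 2× left (reaching O), up to L — 13 moves in all.
Check: all 14 open cells covered.

I D A B F H K J M N Q P O L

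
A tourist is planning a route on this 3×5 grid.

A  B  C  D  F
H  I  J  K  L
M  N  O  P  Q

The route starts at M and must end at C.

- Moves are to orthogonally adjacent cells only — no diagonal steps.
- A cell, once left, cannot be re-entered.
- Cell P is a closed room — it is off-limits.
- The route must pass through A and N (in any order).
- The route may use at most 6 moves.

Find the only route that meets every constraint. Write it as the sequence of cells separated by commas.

The 6-move cap with required stops at A, N leaves no slack for detours.
Route from M: right to N, up to I, left to H, up to A, 2× right (reaching C) — 6 moves in all.
Check: all required cells visited; 6 ≤ 6 moves.

M, N, I, H, A, B, C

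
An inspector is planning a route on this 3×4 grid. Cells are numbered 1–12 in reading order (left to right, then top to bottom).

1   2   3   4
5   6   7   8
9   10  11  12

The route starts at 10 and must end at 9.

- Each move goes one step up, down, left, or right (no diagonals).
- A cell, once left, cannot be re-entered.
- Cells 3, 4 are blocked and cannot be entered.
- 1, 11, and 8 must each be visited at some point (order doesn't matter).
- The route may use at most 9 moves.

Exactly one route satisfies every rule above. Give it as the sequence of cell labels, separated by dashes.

The budget equals the shortest possible length, so every move has to be on a shortest route through the required cells.
Route from 10: right 2 to 12, up 1 to 8, left 2 to 6, up 1 to 2, left 1 to 1, down 2 to 9 — 9 moves in all.
Check: all required cells visited; 9 ≤ 9 moves.

10 - 11 - 12 - 8 - 7 - 6 - 2 - 1 - 5 - 9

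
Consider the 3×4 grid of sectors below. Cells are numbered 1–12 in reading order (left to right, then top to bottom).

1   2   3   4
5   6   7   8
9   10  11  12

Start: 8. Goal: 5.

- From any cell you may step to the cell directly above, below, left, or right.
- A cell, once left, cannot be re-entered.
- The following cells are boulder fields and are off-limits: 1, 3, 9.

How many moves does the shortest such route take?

3

The Manhattan distance from 8 to 5 is |2−2| + |4−1| = 3, so at least 3 moves are needed.
A route of 3 moves achieves this: 8 → 7 → 6 → 5.
Since 3 matches the lower bound, it is optimal.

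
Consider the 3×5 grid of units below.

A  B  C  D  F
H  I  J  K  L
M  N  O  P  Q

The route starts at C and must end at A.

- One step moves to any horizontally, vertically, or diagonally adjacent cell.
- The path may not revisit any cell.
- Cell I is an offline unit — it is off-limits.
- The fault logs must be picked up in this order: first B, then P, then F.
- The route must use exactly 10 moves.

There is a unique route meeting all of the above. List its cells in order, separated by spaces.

C B J P L F K O N H A

The waypoints must appear in the order B, P, F, with no cell reused.
Route from C: left 1 to B, down-right 2 to P, up-right 1 to L, up 1 to F, down-left 2 to O, left 1 to N, up-left 1 to H, up 1 to A — 10 moves in all.
Check: order respected (B at step 1, P at step 3, F at step 5); 10 moves as required.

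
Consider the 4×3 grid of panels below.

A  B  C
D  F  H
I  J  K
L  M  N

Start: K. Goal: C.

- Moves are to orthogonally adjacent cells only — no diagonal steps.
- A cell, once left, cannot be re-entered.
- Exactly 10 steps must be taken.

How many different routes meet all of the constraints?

Need simple routes of exactly 10 moves from K to C (Manhattan distance 2, so 4 moves are spent on a detour and 4 undoing it).
Enumerating: K H F J M L I D A B C | K N M J I D A B F H C | K N M L I D A B F H C | K N M L I J F D A B C | K J M L I D A B F H C.
That gives 5 routes.

5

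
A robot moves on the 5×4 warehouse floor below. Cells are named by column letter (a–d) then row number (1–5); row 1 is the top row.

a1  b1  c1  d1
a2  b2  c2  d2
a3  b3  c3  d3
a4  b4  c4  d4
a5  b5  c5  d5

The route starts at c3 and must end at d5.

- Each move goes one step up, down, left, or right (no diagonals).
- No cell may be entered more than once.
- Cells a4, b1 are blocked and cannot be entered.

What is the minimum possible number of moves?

3

The Manhattan distance from c3 to d5 is |3−5| + |3−4| = 3, so at least 3 moves are needed.
A route of 3 moves achieves this: c3 → c4 → c5 → d5.
Since 3 matches the lower bound, it is optimal.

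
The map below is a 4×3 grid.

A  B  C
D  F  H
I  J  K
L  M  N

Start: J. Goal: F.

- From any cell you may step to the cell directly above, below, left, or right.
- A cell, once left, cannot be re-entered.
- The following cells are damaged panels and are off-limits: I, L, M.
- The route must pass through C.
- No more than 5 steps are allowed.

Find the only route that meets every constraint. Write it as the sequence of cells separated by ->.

J -> K -> H -> C -> B -> F

The budget equals the shortest possible length, so every move has to be on a shortest route through the required cells.
Route from J: right to K, 2× up (reaching C), left to B, down to F — 5 moves in all.
Check: all required cells visited; 5 ≤ 5 moves.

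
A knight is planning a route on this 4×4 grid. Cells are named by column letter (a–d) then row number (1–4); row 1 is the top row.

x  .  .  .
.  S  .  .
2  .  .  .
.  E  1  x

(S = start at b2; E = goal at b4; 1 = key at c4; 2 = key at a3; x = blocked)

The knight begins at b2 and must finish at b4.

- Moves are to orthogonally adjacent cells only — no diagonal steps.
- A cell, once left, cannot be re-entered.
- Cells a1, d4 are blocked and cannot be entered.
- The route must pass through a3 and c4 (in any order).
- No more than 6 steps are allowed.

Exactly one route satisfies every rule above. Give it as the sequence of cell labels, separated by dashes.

The 6-move cap with required stops at a3, c4 leaves no slack for detours.
Route from b2: left 1 to a2, down 1 to a3, right 2 to c3, down 1 to c4, left 1 to b4 — 6 moves in all.
Check: all required cells visited; 6 ≤ 6 moves.

b2 - a2 - a3 - b3 - c3 - c4 - b4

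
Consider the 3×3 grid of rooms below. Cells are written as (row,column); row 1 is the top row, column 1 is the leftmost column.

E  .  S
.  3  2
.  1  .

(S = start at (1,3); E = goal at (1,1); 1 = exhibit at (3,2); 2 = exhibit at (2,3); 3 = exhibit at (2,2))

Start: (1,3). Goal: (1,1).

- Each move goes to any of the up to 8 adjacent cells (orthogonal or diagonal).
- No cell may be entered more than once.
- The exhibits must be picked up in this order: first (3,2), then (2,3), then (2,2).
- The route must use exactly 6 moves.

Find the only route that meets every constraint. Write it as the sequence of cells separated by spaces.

The waypoints must appear in the order (3,2), (2,3), (2,2), with no cell reused.
Route from (1,3): left to (1,2), down-left to (2,1), down-right to (3,2), up-right to (2,3), left to (2,2), up-left to (1,1) — 6 moves in all.
Check: order respected (1 at step 3, 2 at step 4, 3 at step 5); 6 moves as required.

(1,3) (1,2) (2,1) (3,2) (2,3) (2,2) (1,1)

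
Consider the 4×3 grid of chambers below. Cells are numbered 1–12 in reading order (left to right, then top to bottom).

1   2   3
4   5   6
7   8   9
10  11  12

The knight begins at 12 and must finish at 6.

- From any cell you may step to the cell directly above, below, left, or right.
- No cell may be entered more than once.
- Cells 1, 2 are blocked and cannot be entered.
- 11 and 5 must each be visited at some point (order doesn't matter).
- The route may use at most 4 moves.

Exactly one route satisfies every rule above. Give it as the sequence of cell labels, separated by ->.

Any route must reach 11 and 5 and still end at 6 within 4 moves, so the order of the required stops is forced.
Route from 12: left 1 to 11, up 2 to 5, right 1 to 6 — 4 moves in all.
Check: all required cells visited; 4 ≤ 4 moves.

12 -> 11 -> 8 -> 5 -> 6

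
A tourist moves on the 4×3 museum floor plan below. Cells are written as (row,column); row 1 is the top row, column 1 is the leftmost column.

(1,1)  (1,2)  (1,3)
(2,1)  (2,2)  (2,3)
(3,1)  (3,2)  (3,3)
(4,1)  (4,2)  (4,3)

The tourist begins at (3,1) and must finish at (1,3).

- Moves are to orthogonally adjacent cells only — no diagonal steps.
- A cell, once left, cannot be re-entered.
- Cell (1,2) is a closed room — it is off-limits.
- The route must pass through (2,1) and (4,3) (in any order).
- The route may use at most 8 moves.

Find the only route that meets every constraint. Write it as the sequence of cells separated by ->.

Any route must reach (2,1) and (4,3) and still end at (1,3) within 8 moves, so the order of the required stops is forced.
Route from (3,1): up 1 to (2,1), right 1 to (2,2), down 2 to (4,2), right 1 to (4,3), up 3 to (1,3) — 8 moves in all.
Check: all required cells visited; 8 ≤ 8 moves.

(3,1) -> (2,1) -> (2,2) -> (3,2) -> (4,2) -> (4,3) -> (3,3) -> (2,3) -> (1,3)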